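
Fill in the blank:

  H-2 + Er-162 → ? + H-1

Conserve mass number: 2 + 162 = A + 1, so A = 163.
Conserve atomic number: 1 + 68 = Z + 1, so Z = 68.
Z = 68 is erbium, so the species is Er-163.

Er-163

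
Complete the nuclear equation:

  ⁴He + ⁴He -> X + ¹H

Li-7

Conserve mass number: 4 + 4 = A + 1, so A = 7.
Conserve atomic number: 2 + 2 = Z + 1, so Z = 3.
Z = 3 is lithium, so the species is ⁷Li.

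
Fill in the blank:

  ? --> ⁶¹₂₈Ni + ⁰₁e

Cu-61

Conserve mass number: A = 61 + 0, so A = 61.
Conserve atomic number: Z = 28 + 1, so Z = 29.
Z = 29 is copper, so the species is ⁶¹₂₉Cu.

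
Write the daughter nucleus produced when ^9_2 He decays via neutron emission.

Neutron emission: mass number changes by -1, atomic number by +0.
A: 9 − 1 = 8; Z: 2 = 2.
Z = 2 is helium, so the daughter is ^8_2 He.

He-8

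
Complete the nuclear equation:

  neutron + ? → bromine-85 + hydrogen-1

Conserve mass number: 1 + A = 85 + 1, so A = 85.
Conserve atomic number: 0 + Z = 35 + 1, so Z = 36.
Z = 36 is krypton, so the species is krypton-85.

Kr-85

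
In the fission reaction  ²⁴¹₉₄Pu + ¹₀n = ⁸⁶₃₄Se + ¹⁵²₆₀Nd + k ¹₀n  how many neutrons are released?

4

Conserve mass number: 242 = 86 + 152 + k, so k = 242 − 238 = 4.
Check atomic number: 94 = 34 + 60 + 0 = 94. ✓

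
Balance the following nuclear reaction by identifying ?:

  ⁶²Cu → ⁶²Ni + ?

positron

Conserve mass number: 62 = 62 + A, so A = 0.
Conserve atomic number: 29 = 28 + Z, so Z = 1.
A = 0 and Z = 1 is e⁺ — a positron.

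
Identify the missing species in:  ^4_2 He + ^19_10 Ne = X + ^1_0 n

Conserve mass number: 4 + 19 = A + 1, so A = 22.
Conserve atomic number: 2 + 10 = Z + 0, so Z = 12.
Z = 12 is magnesium, so the species is ^22_12 Mg.

Mg-22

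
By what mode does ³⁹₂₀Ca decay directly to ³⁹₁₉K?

ΔA = 39 − 39 = 0; ΔZ = 19 − 20 = -1.
A is unchanged and Z drops by 1 — a proton has become a neutron (β⁺ emission or electron capture).

beta-plus decay or electron capture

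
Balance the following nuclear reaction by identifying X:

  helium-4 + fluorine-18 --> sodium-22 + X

Conserve mass number: 4 + 18 = 22 + A, so A = 0.
Conserve atomic number: 2 + 9 = 11 + Z, so Z = 0.
A = 0 and Z = 0 is γ — a gamma ray.

gamma ray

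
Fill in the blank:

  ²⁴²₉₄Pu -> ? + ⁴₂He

U-238

Conserve mass number: 242 = A + 4, so A = 238.
Conserve atomic number: 94 = Z + 2, so Z = 92.
Z = 92 is uranium, so the species is ²³⁸₉₂U.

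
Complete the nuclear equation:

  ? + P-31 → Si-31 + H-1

neutron

Conserve mass number: A + 31 = 31 + 1, so A = 1.
Conserve atomic number: Z + 15 = 14 + 1, so Z = 0.
A = 1 and Z = 0 is n — a neutron.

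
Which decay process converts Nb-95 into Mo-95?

beta-minus decay

ΔA = 95 − 95 = 0; ΔZ = 42 − 41 = +1.
A is unchanged and Z rises by 1 — a neutron has become a proton (β⁻ decay).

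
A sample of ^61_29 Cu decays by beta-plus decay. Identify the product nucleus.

Ni-61

Beta-plus decay: mass number changes by +0, atomic number by -1.
A: 61 = 61; Z: 29 − 1 = 28.
Z = 28 is nickel, so the daughter is ^61_28 Ni.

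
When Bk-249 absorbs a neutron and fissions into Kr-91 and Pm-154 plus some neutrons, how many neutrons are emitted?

5

Conserve mass number: 250 = 91 + 154 + k, so k = 250 − 245 = 5.
Check atomic number: 97 = 36 + 61 + 0 = 97. ✓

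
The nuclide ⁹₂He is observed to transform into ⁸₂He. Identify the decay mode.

neutron emission

ΔA = 8 − 9 = -1; ΔZ = 2 − 2 = +0.
A drops by 1 with Z unchanged — a neutron was emitted.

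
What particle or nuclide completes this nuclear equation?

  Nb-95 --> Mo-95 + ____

beta-minus particle

Conserve mass number: 95 = 95 + A, so A = 0.
Conserve atomic number: 41 = 42 + Z, so Z = -1.
A = 0 and Z = -1 is e⁻ — a beta-minus particle.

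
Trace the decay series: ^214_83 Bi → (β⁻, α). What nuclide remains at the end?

Start: (A, Z) = (214, 83).
After β⁻: (214, 84).
After α: (210, 82).
Z = 82 is lead.

Pb-210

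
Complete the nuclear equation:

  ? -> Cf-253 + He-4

Fm-257

Conserve mass number: A = 253 + 4, so A = 257.
Conserve atomic number: Z = 98 + 2, so Z = 100.
Z = 100 is fermium, so the species is Fm-257.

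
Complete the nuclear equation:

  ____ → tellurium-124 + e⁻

Sb-124

Conserve mass number: A = 124 + 0, so A = 124.
Conserve atomic number: Z = 52 − 1, so Z = 51.
Z = 51 is antimony, so the species is antimony-124.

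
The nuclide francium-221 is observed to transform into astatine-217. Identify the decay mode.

alpha decay

ΔA = 217 − 221 = -4; ΔZ = 85 − 87 = -2.
A drops by 4 and Z drops by 2 — the signature of alpha emission.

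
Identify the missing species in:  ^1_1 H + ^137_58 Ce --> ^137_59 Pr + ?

neutron

Conserve mass number: 1 + 137 = 137 + A, so A = 1.
Conserve atomic number: 1 + 58 = 59 + Z, so Z = 0.
A = 1 and Z = 0 is ^1_0 n — a neutron.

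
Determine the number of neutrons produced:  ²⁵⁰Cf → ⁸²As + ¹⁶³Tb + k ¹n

Conserve mass number: 250 = 82 + 163 + k, so k = 250 − 245 = 5.
Check atomic number: 98 = 33 + 65 + 0 = 98. ✓

5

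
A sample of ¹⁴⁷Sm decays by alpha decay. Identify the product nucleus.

Nd-143

Alpha decay: mass number changes by -4, atomic number by -2.
A: 147 − 4 = 143; Z: 62 − 2 = 60.
Z = 60 is neodymium, so the daughter is ¹⁴³Nd.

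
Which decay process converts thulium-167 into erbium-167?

ΔA = 167 − 167 = 0; ΔZ = 68 − 69 = -1.
A is unchanged and Z drops by 1 — a proton has become a neutron (β⁺ emission or electron capture).

beta-plus decay or electron capture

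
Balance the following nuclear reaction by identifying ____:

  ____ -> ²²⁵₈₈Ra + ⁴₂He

Conserve mass number: A = 225 + 4, so A = 229.
Conserve atomic number: Z = 88 + 2, so Z = 90.
Z = 90 is thorium, so the species is ²²⁹₉₀Th.

Th-229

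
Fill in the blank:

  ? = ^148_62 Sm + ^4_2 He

Conserve mass number: A = 148 + 4, so A = 152.
Conserve atomic number: Z = 62 + 2, so Z = 64.
Z = 64 is gadolinium, so the species is ^152_64 Gd.

Gd-152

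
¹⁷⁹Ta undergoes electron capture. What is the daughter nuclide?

Electron capture: mass number changes by +0, atomic number by -1.
A: 179 = 179; Z: 73 − 1 = 72.
Z = 72 is hafnium, so the daughter is ¹⁷⁹Hf.

Hf-179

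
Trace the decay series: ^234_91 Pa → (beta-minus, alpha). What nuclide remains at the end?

Th-230

Start: (A, Z) = (234, 91).
After β⁻: (234, 92).
After α: (230, 90).
Z = 90 is thorium.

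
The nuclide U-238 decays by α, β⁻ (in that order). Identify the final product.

Start: (A, Z) = (238, 92).
After α: (234, 90).
After β⁻: (234, 91).
Z = 91 is protactinium.

Pa-234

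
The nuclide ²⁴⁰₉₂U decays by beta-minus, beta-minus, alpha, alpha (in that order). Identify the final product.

Start: (A, Z) = (240, 92).
After β⁻: (240, 93).
After β⁻: (240, 94).
After α: (236, 92).
After α: (232, 90).
Z = 90 is thorium.

Th-232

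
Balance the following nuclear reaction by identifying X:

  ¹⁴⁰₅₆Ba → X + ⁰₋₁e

La-140

Conserve mass number: 140 = A + 0, so A = 140.
Conserve atomic number: 56 = Z − 1, so Z = 57.
Z = 57 is lanthanum, so the species is ¹⁴⁰₅₇La.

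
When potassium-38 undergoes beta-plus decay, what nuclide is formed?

Ar-38

Beta-plus decay: mass number changes by +0, atomic number by -1.
A: 38 = 38; Z: 19 − 1 = 18.
Z = 18 is argon, so the daughter is argon-38.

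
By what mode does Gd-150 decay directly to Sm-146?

ΔA = 146 − 150 = -4; ΔZ = 62 − 64 = -2.
A drops by 4 and Z drops by 2 — the signature of alpha emission.

alpha decay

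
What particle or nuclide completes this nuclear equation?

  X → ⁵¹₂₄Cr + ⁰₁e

Mn-51

Conserve mass number: A = 51 + 0, so A = 51.
Conserve atomic number: Z = 24 + 1, so Z = 25.
Z = 25 is manganese, so the species is ⁵¹₂₅Mn.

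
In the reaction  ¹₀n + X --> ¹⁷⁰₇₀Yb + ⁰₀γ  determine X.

Conserve mass number: 1 + A = 170 + 0, so A = 169.
Conserve atomic number: 0 + Z = 70 + 0, so Z = 70.
Z = 70 is ytterbium, so the species is ¹⁶⁹₇₀Yb.

Yb-169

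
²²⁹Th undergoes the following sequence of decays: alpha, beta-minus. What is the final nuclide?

Ac-225

Start: (A, Z) = (229, 90).
After α: (225, 88).
After β⁻: (225, 89).
Z = 89 is actinium.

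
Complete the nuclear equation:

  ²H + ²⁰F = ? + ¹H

Conserve mass number: 2 + 20 = A + 1, so A = 21.
Conserve atomic number: 1 + 9 = Z + 1, so Z = 9.
Z = 9 is fluorine, so the species is ²¹F.

F-21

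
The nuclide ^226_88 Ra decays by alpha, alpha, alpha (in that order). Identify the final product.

Pb-214

Start: (A, Z) = (226, 88).
After α: (222, 86).
After α: (218, 84).
After α: (214, 82).
Z = 82 is lead.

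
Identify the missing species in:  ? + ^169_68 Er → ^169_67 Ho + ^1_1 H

Conserve mass number: A + 169 = 169 + 1, so A = 1.
Conserve atomic number: Z + 68 = 67 + 1, so Z = 0.
A = 1 and Z = 0 is ^1_0 n — a neutron.

neutron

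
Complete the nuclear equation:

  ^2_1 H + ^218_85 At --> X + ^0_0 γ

Conserve mass number: 2 + 218 = A + 0, so A = 220.
Conserve atomic number: 1 + 85 = Z + 0, so Z = 86.
Z = 86 is radon, so the species is ^220_86 Rn.

Rn-220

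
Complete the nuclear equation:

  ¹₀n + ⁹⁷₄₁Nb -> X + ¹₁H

Conserve mass number: 1 + 97 = A + 1, so A = 97.
Conserve atomic number: 0 + 41 = Z + 1, so Z = 40.
Z = 40 is zirconium, so the species is ⁹⁷₄₀Zr.

Zr-97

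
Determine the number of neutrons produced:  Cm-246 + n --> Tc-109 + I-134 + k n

Conserve mass number: 247 = 109 + 134 + k, so k = 247 − 243 = 4.
Check atomic number: 96 = 43 + 53 + 0 = 96. ✓

4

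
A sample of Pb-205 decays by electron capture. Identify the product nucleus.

Tl-205

Electron capture: mass number changes by +0, atomic number by -1.
A: 205 = 205; Z: 82 − 1 = 81.
Z = 81 is thallium, so the daughter is Tl-205.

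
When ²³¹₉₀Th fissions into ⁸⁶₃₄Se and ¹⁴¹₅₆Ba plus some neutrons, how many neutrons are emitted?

Conserve mass number: 231 = 86 + 141 + k, so k = 231 − 227 = 4.
Check atomic number: 90 = 34 + 56 + 0 = 90. ✓

4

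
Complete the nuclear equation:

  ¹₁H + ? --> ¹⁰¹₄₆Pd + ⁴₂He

Ag-104

Conserve mass number: 1 + A = 101 + 4, so A = 104.
Conserve atomic number: 1 + Z = 46 + 2, so Z = 47.
Z = 47 is silver, so the species is ¹⁰⁴₄₇Ag.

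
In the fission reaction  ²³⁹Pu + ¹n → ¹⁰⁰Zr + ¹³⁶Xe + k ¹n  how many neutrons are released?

4

Conserve mass number: 240 = 100 + 136 + k, so k = 240 − 236 = 4.
Check atomic number: 94 = 40 + 54 + 0 = 94. ✓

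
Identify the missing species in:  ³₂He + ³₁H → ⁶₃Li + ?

Conserve mass number: 3 + 3 = 6 + A, so A = 0.
Conserve atomic number: 2 + 1 = 3 + Z, so Z = 0.
A = 0 and Z = 0 is ⁰₀γ — a gamma ray.

gamma ray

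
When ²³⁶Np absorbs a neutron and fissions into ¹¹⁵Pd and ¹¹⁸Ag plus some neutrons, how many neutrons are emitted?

4

Conserve mass number: 237 = 115 + 118 + k, so k = 237 − 233 = 4.
Check atomic number: 93 = 46 + 47 + 0 = 93. ✓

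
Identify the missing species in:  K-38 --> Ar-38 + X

Conserve mass number: 38 = 38 + A, so A = 0.
Conserve atomic number: 19 = 18 + Z, so Z = 1.
A = 0 and Z = 1 is e⁺ — a positron.

positron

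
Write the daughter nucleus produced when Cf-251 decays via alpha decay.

Cm-247

Alpha decay: mass number changes by -4, atomic number by -2.
A: 251 − 4 = 247; Z: 98 − 2 = 96.
Z = 96 is curium, so the daughter is Cm-247.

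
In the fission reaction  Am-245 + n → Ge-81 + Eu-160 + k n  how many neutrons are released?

Conserve mass number: 246 = 81 + 160 + k, so k = 246 − 241 = 5.
Check atomic number: 95 = 32 + 63 + 0 = 95. ✓

5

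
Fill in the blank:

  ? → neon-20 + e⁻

F-20

Conserve mass number: A = 20 + 0, so A = 20.
Conserve atomic number: Z = 10 − 1, so Z = 9.
Z = 9 is fluorine, so the species is fluorine-20.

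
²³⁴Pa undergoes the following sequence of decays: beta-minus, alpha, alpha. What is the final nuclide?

Start: (A, Z) = (234, 91).
After β⁻: (234, 92).
After α: (230, 90).
After α: (226, 88).
Z = 88 is radium.

Ra-226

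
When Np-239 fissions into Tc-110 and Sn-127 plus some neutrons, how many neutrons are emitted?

2

Conserve mass number: 239 = 110 + 127 + k, so k = 239 − 237 = 2.
Check atomic number: 93 = 43 + 50 + 0 = 93. ✓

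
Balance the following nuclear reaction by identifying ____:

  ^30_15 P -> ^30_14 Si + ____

positron

Conserve mass number: 30 = 30 + A, so A = 0.
Conserve atomic number: 15 = 14 + Z, so Z = 1.
A = 0 and Z = 1 is ^0_1 e — a positron.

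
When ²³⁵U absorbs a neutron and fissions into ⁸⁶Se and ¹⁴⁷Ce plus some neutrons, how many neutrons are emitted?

Conserve mass number: 236 = 86 + 147 + k, so k = 236 − 233 = 3.
Check atomic number: 92 = 34 + 58 + 0 = 92. ✓

3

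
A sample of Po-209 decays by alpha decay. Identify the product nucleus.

Pb-205

Alpha decay: mass number changes by -4, atomic number by -2.
A: 209 − 4 = 205; Z: 84 − 2 = 82.
Z = 82 is lead, so the daughter is Pb-205.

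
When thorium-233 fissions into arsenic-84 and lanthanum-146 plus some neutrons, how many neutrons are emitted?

3

Conserve mass number: 233 = 84 + 146 + k, so k = 233 − 230 = 3.
Check atomic number: 90 = 33 + 57 + 0 = 90. ✓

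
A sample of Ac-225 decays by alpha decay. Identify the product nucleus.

Fr-221

Alpha decay: mass number changes by -4, atomic number by -2.
A: 225 − 4 = 221; Z: 89 − 2 = 87.
Z = 87 is francium, so the daughter is Fr-221.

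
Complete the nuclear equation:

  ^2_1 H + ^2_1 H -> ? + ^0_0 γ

He-4

Conserve mass number: 2 + 2 = A + 0, so A = 4.
Conserve atomic number: 1 + 1 = Z + 0, so Z = 2.
A = 4 and Z = 2 is ^4_2 He — an alpha particle.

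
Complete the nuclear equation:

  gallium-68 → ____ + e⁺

Zn-68

Conserve mass number: 68 = A + 0, so A = 68.
Conserve atomic number: 31 = Z + 1, so Z = 30.
Z = 30 is zinc, so the species is zinc-68.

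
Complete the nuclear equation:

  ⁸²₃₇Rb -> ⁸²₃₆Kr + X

Conserve mass number: 82 = 82 + A, so A = 0.
Conserve atomic number: 37 = 36 + Z, so Z = 1.
A = 0 and Z = 1 is ⁰₁e — a positron.

positron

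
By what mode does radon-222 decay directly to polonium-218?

ΔA = 218 − 222 = -4; ΔZ = 84 − 86 = -2.
A drops by 4 and Z drops by 2 — the signature of alpha emission.

alpha decay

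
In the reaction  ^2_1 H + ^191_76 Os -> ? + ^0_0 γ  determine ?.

Ir-193

Conserve mass number: 2 + 191 = A + 0, so A = 193.
Conserve atomic number: 1 + 76 = Z + 0, so Z = 77.
Z = 77 is iridium, so the species is ^193_77 Ir.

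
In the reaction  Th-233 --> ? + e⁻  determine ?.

Pa-233

Conserve mass number: 233 = A + 0, so A = 233.
Conserve atomic number: 90 = Z − 1, so Z = 91.
Z = 91 is protactinium, so the species is Pa-233.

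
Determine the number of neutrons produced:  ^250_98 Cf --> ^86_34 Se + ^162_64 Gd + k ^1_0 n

2

Conserve mass number: 250 = 86 + 162 + k, so k = 250 − 248 = 2.
Check atomic number: 98 = 34 + 64 + 0 = 98. ✓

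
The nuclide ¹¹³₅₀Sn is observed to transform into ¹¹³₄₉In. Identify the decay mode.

beta-plus decay or electron capture

ΔA = 113 − 113 = 0; ΔZ = 49 − 50 = -1.
A is unchanged and Z drops by 1 — a proton has become a neutron (β⁺ emission or electron capture).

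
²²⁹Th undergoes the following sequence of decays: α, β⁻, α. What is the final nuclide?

Fr-221

Start: (A, Z) = (229, 90).
After α: (225, 88).
After β⁻: (225, 89).
After α: (221, 87).
Z = 87 is francium.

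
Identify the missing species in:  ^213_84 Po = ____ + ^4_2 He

Conserve mass number: 213 = A + 4, so A = 209.
Conserve atomic number: 84 = Z + 2, so Z = 82.
Z = 82 is lead, so the species is ^209_82 Pb.

Pb-209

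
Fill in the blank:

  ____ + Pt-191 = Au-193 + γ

deuteron

Conserve mass number: A + 191 = 193 + 0, so A = 2.
Conserve atomic number: Z + 78 = 79 + 0, so Z = 1.
A = 2 and Z = 1 is H-2 — a deuteron.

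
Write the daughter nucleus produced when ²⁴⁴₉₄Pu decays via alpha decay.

Alpha decay: mass number changes by -4, atomic number by -2.
A: 244 − 4 = 240; Z: 94 − 2 = 92.
Z = 92 is uranium, so the daughter is ²⁴⁰₉₂U.

U-240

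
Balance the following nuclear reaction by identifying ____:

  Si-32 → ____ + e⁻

P-32

Conserve mass number: 32 = A + 0, so A = 32.
Conserve atomic number: 14 = Z − 1, so Z = 15.
Z = 15 is phosphorus, so the species is P-32.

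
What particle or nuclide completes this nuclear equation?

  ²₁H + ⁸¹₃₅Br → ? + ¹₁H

Conserve mass number: 2 + 81 = A + 1, so A = 82.
Conserve atomic number: 1 + 35 = Z + 1, so Z = 35.
Z = 35 is bromine, so the species is ⁸²₃₅Br.

Br-82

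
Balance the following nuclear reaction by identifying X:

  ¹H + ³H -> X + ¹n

He-3

Conserve mass number: 1 + 3 = A + 1, so A = 3.
Conserve atomic number: 1 + 1 = Z + 0, so Z = 2.
Z = 2 is helium, so the species is ³He.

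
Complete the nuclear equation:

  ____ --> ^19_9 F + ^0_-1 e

O-19

Conserve mass number: A = 19 + 0, so A = 19.
Conserve atomic number: Z = 9 − 1, so Z = 8.
Z = 8 is oxygen, so the species is ^19_8 O.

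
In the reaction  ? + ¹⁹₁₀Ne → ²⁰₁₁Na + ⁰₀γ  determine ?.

Conserve mass number: A + 19 = 20 + 0, so A = 1.
Conserve atomic number: Z + 10 = 11 + 0, so Z = 1.
A = 1 and Z = 1 is ¹₁H — a proton.

proton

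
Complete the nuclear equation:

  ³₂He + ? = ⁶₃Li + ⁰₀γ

triton

Conserve mass number: 3 + A = 6 + 0, so A = 3.
Conserve atomic number: 2 + Z = 3 + 0, so Z = 1.
A = 3 and Z = 1 is ³₁H — a triton.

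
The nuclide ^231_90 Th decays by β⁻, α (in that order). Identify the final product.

Ac-227

Start: (A, Z) = (231, 90).
After β⁻: (231, 91).
After α: (227, 89).
Z = 89 is actinium.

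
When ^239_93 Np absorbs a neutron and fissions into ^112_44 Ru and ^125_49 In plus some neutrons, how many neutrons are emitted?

3

Conserve mass number: 240 = 112 + 125 + k, so k = 240 − 237 = 3.
Check atomic number: 93 = 44 + 49 + 0 = 93. ✓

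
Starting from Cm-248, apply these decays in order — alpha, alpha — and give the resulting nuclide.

Start: (A, Z) = (248, 96).
After α: (244, 94).
After α: (240, 92).
Z = 92 is uranium.

U-240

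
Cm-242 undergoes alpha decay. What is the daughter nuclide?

Alpha decay: mass number changes by -4, atomic number by -2.
A: 242 − 4 = 238; Z: 96 − 2 = 94.
Z = 94 is plutonium, so the daughter is Pu-238.

Pu-238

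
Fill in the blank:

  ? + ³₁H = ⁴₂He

proton

Conserve mass number: A + 3 = 4, so A = 1.
Conserve atomic number: Z + 1 = 2, so Z = 1.
A = 1 and Z = 1 is ¹₁H — a proton.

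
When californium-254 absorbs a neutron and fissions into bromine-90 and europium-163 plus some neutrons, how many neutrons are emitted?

2

Conserve mass number: 255 = 90 + 163 + k, so k = 255 − 253 = 2.
Check atomic number: 98 = 35 + 63 + 0 = 98. ✓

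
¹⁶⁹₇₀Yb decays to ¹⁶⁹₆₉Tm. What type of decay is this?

ΔA = 169 − 169 = 0; ΔZ = 69 − 70 = -1.
A is unchanged and Z drops by 1 — a proton has become a neutron (β⁺ emission or electron capture).

beta-plus decay or electron capture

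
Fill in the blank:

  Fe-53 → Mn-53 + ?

Conserve mass number: 53 = 53 + A, so A = 0.
Conserve atomic number: 26 = 25 + Z, so Z = 1.
A = 0 and Z = 1 is e⁺ — a positron.

positron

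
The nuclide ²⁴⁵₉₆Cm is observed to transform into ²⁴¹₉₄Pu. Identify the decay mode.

ΔA = 241 − 245 = -4; ΔZ = 94 − 96 = -2.
A drops by 4 and Z drops by 2 — the signature of alpha emission.

alpha decay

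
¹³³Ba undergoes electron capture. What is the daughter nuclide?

Electron capture: mass number changes by +0, atomic number by -1.
A: 133 = 133; Z: 56 − 1 = 55.
Z = 55 is caesium, so the daughter is ¹³³Cs.

Cs-133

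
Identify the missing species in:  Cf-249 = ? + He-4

Cm-245

Conserve mass number: 249 = A + 4, so A = 245.
Conserve atomic number: 98 = Z + 2, so Z = 96.
Z = 96 is curium, so the species is Cm-245.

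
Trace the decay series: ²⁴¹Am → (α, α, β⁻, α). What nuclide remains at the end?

Start: (A, Z) = (241, 95).
After α: (237, 93).
After α: (233, 91).
After β⁻: (233, 92).
After α: (229, 90).
Z = 90 is thorium.

Th-229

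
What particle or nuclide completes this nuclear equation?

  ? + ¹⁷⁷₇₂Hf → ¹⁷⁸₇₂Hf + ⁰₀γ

Conserve mass number: A + 177 = 178 + 0, so A = 1.
Conserve atomic number: Z + 72 = 72 + 0, so Z = 0.
A = 1 and Z = 0 is ¹₀n — a neutron.

neutron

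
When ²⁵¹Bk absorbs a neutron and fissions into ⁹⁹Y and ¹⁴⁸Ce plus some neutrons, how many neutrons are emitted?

5

Conserve mass number: 252 = 99 + 148 + k, so k = 252 − 247 = 5.
Check atomic number: 97 = 39 + 58 + 0 = 97. ✓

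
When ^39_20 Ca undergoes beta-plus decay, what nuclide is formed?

K-39

Beta-plus decay: mass number changes by +0, atomic number by -1.
A: 39 = 39; Z: 20 − 1 = 19.
Z = 19 is potassium, so the daughter is ^39_19 K.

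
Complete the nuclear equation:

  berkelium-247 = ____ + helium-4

Conserve mass number: 247 = A + 4, so A = 243.
Conserve atomic number: 97 = Z + 2, so Z = 95.
Z = 95 is americium, so the species is americium-243.

Am-243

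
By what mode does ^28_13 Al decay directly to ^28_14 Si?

beta-minus decay

ΔA = 28 − 28 = 0; ΔZ = 14 − 13 = +1.
A is unchanged and Z rises by 1 — a neutron has become a proton (β⁻ decay).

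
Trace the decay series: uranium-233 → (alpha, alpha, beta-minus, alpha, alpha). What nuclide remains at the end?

Start: (A, Z) = (233, 92).
After α: (229, 90).
After α: (225, 88).
After β⁻: (225, 89).
After α: (221, 87).
After α: (217, 85).
Z = 85 is astatine.

At-217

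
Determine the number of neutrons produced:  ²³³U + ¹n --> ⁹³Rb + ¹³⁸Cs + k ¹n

Conserve mass number: 234 = 93 + 138 + k, so k = 234 − 231 = 3.
Check atomic number: 92 = 37 + 55 + 0 = 92. ✓

3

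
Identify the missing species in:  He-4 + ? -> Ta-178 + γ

Lu-174

Conserve mass number: 4 + A = 178 + 0, so A = 174.
Conserve atomic number: 2 + Z = 73 + 0, so Z = 71.
Z = 71 is lutetium, so the species is Lu-174.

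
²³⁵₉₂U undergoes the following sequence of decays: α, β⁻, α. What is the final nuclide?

Start: (A, Z) = (235, 92).
After α: (231, 90).
After β⁻: (231, 91).
After α: (227, 89).
Z = 89 is actinium.

Ac-227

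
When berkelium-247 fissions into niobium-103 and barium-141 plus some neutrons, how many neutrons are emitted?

3

Conserve mass number: 247 = 103 + 141 + k, so k = 247 − 244 = 3.
Check atomic number: 97 = 41 + 56 + 0 = 97. ✓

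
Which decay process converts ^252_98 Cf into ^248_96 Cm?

alpha decay

ΔA = 248 − 252 = -4; ΔZ = 96 − 98 = -2.
A drops by 4 and Z drops by 2 — the signature of alpha emission.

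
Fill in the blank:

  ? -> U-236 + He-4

Pu-240

Conserve mass number: A = 236 + 4, so A = 240.
Conserve atomic number: Z = 92 + 2, so Z = 94.
Z = 94 is plutonium, so the species is Pu-240.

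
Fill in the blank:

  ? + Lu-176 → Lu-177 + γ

Conserve mass number: A + 176 = 177 + 0, so A = 1.
Conserve atomic number: Z + 71 = 71 + 0, so Z = 0.
A = 1 and Z = 0 is n — a neutron.

neutron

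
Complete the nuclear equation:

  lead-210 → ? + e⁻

Bi-210

Conserve mass number: 210 = A + 0, so A = 210.
Conserve atomic number: 82 = Z − 1, so Z = 83.
Z = 83 is bismuth, so the species is bismuth-210.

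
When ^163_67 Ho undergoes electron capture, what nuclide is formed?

Electron capture: mass number changes by +0, atomic number by -1.
A: 163 = 163; Z: 67 − 1 = 66.
Z = 66 is dysprosium, so the daughter is ^163_66 Dy.

Dy-163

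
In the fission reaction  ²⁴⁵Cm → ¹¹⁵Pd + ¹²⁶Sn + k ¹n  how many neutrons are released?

4

Conserve mass number: 245 = 115 + 126 + k, so k = 245 − 241 = 4.
Check atomic number: 96 = 46 + 50 + 0 = 96. ✓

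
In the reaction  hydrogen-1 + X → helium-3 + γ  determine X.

deuteron

Conserve mass number: 1 + A = 3 + 0, so A = 2.
Conserve atomic number: 1 + Z = 2 + 0, so Z = 1.
A = 2 and Z = 1 is hydrogen-2 — a deuteron.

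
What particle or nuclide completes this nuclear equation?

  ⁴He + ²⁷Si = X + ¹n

S-30

Conserve mass number: 4 + 27 = A + 1, so A = 30.
Conserve atomic number: 2 + 14 = Z + 0, so Z = 16.
Z = 16 is sulfur, so the species is ³⁰S.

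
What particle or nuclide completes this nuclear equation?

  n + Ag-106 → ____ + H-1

Conserve mass number: 1 + 106 = A + 1, so A = 106.
Conserve atomic number: 0 + 47 = Z + 1, so Z = 46.
Z = 46 is palladium, so the species is Pd-106.

Pd-106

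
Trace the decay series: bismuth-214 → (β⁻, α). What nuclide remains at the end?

Start: (A, Z) = (214, 83).
After β⁻: (214, 84).
After α: (210, 82).
Z = 82 is lead.

Pb-210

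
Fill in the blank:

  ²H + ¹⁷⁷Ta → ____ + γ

W-179

Conserve mass number: 2 + 177 = A + 0, so A = 179.
Conserve atomic number: 1 + 73 = Z + 0, so Z = 74.
Z = 74 is tungsten, so the species is ¹⁷⁹W.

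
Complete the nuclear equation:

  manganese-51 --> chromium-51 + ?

positron

Conserve mass number: 51 = 51 + A, so A = 0.
Conserve atomic number: 25 = 24 + Z, so Z = 1.
A = 0 and Z = 1 is e⁺ — a positron.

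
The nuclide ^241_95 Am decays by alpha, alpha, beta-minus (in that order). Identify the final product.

U-233

Start: (A, Z) = (241, 95).
After α: (237, 93).
After α: (233, 91).
After β⁻: (233, 92).
Z = 92 is uranium.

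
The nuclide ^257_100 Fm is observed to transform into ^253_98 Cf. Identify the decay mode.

alpha decay

ΔA = 253 − 257 = -4; ΔZ = 98 − 100 = -2.
A drops by 4 and Z drops by 2 — the signature of alpha emission.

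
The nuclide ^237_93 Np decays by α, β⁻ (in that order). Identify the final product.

U-233

Start: (A, Z) = (237, 93).
After α: (233, 91).
After β⁻: (233, 92).
Z = 92 is uranium.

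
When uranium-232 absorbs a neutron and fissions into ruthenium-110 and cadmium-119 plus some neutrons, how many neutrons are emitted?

4

Conserve mass number: 233 = 110 + 119 + k, so k = 233 − 229 = 4.
Check atomic number: 92 = 44 + 48 + 0 = 92. ✓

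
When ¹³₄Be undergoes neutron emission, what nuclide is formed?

Neutron emission: mass number changes by -1, atomic number by +0.
A: 13 − 1 = 12; Z: 4 = 4.
Z = 4 is beryllium, so the daughter is ¹²₄Be.

Be-12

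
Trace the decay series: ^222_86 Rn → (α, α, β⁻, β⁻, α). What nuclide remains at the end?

Start: (A, Z) = (222, 86).
After α: (218, 84).
After α: (214, 82).
After β⁻: (214, 83).
After β⁻: (214, 84).
After α: (210, 82).
Z = 82 is lead.

Pb-210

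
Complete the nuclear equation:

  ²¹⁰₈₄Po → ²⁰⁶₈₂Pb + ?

alpha particle

Conserve mass number: 210 = 206 + A, so A = 4.
Conserve atomic number: 84 = 82 + Z, so Z = 2.
A = 4 and Z = 2 is ⁴₂He — an alpha particle.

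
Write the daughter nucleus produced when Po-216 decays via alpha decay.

Alpha decay: mass number changes by -4, atomic number by -2.
A: 216 − 4 = 212; Z: 84 − 2 = 82.
Z = 82 is lead, so the daughter is Pb-212.

Pb-212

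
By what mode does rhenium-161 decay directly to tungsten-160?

proton emission

ΔA = 160 − 161 = -1; ΔZ = 74 − 75 = -1.
A drops by 1 and Z drops by 1 — a proton was emitted.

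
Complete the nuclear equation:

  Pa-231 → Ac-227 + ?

Conserve mass number: 231 = 227 + A, so A = 4.
Conserve atomic number: 91 = 89 + Z, so Z = 2.
A = 4 and Z = 2 is He-4 — an alpha particle.

alpha particle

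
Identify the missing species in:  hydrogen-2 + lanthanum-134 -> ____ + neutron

Conserve mass number: 2 + 134 = A + 1, so A = 135.
Conserve atomic number: 1 + 57 = Z + 0, so Z = 58.
Z = 58 is cerium, so the species is cerium-135.

Ce-135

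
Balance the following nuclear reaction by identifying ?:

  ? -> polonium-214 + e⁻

Bi-214

Conserve mass number: A = 214 + 0, so A = 214.
Conserve atomic number: Z = 84 − 1, so Z = 83.
Z = 83 is bismuth, so the species is bismuth-214.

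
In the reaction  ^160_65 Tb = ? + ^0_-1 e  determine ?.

Dy-160

Conserve mass number: 160 = A + 0, so A = 160.
Conserve atomic number: 65 = Z − 1, so Z = 66.
Z = 66 is dysprosium, so the species is ^160_66 Dy.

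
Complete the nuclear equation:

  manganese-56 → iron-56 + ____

Conserve mass number: 56 = 56 + A, so A = 0.
Conserve atomic number: 25 = 26 + Z, so Z = -1.
A = 0 and Z = -1 is e⁻ — a beta-minus particle.

beta-minus particle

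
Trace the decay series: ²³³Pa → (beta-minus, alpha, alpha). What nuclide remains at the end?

Start: (A, Z) = (233, 91).
After β⁻: (233, 92).
After α: (229, 90).
After α: (225, 88).
Z = 88 is radium.

Ra-225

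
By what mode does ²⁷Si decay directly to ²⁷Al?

beta-plus decay or electron capture

ΔA = 27 − 27 = 0; ΔZ = 13 − 14 = -1.
A is unchanged and Z drops by 1 — a proton has become a neutron (β⁺ emission or electron capture).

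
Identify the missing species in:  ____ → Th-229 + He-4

U-233

Conserve mass number: A = 229 + 4, so A = 233.
Conserve atomic number: Z = 90 + 2, so Z = 92.
Z = 92 is uranium, so the species is U-233.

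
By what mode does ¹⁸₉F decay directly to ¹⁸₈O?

beta-plus decay or electron capture

ΔA = 18 − 18 = 0; ΔZ = 8 − 9 = -1.
A is unchanged and Z drops by 1 — a proton has become a neutron (β⁺ emission or electron capture).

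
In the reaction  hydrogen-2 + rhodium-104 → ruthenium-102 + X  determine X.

Conserve mass number: 2 + 104 = 102 + A, so A = 4.
Conserve atomic number: 1 + 45 = 44 + Z, so Z = 2.
A = 4 and Z = 2 is helium-4 — an alpha particle.

alpha particle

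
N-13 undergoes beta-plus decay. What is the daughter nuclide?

C-13

Beta-plus decay: mass number changes by +0, atomic number by -1.
A: 13 = 13; Z: 7 − 1 = 6.
Z = 6 is carbon, so the daughter is C-13.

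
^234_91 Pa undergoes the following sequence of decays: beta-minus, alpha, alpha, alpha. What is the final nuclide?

Start: (A, Z) = (234, 91).
After β⁻: (234, 92).
After α: (230, 90).
After α: (226, 88).
After α: (222, 86).
Z = 86 is radon.

Rn-222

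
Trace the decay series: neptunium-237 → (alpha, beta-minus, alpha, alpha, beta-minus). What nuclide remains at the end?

Ac-225

Start: (A, Z) = (237, 93).
After α: (233, 91).
After β⁻: (233, 92).
After α: (229, 90).
After α: (225, 88).
After β⁻: (225, 89).
Z = 89 is actinium.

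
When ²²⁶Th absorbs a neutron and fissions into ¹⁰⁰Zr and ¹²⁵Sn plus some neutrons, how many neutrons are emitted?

Conserve mass number: 227 = 100 + 125 + k, so k = 227 − 225 = 2.
Check atomic number: 90 = 40 + 50 + 0 = 90. ✓

2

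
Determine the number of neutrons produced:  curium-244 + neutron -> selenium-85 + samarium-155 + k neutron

Conserve mass number: 245 = 85 + 155 + k, so k = 245 − 240 = 5.
Check atomic number: 96 = 34 + 62 + 0 = 96. ✓

5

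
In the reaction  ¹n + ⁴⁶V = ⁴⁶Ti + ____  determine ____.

proton

Conserve mass number: 1 + 46 = 46 + A, so A = 1.
Conserve atomic number: 0 + 23 = 22 + Z, so Z = 1.
A = 1 and Z = 1 is ¹H — a proton.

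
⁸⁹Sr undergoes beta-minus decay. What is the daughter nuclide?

Y-89

Beta-minus decay: mass number changes by +0, atomic number by +1.
A: 89 = 89; Z: 38 + 1 = 39.
Z = 39 is yttrium, so the daughter is ⁸⁹Y.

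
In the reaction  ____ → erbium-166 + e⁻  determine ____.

Ho-166

Conserve mass number: A = 166 + 0, so A = 166.
Conserve atomic number: Z = 68 − 1, so Z = 67.
Z = 67 is holmium, so the species is holmium-166.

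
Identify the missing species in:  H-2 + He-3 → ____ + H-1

He-4

Conserve mass number: 2 + 3 = A + 1, so A = 4.
Conserve atomic number: 1 + 2 = Z + 1, so Z = 2.
A = 4 and Z = 2 is He-4 — an alpha particle.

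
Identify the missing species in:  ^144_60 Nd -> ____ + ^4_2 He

Ce-140

Conserve mass number: 144 = A + 4, so A = 140.
Conserve atomic number: 60 = Z + 2, so Z = 58.
Z = 58 is cerium, so the species is ^140_58 Ce.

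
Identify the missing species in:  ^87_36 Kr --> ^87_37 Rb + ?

Conserve mass number: 87 = 87 + A, so A = 0.
Conserve atomic number: 36 = 37 + Z, so Z = -1.
A = 0 and Z = -1 is ^0_-1 e — a beta-minus particle.

beta-minus particle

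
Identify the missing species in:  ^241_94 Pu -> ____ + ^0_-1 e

Am-241

Conserve mass number: 241 = A + 0, so A = 241.
Conserve atomic number: 94 = Z − 1, so Z = 95.
Z = 95 is americium, so the species is ^241_95 Am.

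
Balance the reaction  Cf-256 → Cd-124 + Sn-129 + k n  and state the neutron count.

3

Conserve mass number: 256 = 124 + 129 + k, so k = 256 − 253 = 3.
Check atomic number: 98 = 48 + 50 + 0 = 98. ✓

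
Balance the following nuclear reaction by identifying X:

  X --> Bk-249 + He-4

Es-253

Conserve mass number: A = 249 + 4, so A = 253.
Conserve atomic number: Z = 97 + 2, so Z = 99.
Z = 99 is einsteinium, so the species is Es-253.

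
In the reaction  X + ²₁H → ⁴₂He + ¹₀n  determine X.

Conserve mass number: A + 2 = 4 + 1, so A = 3.
Conserve atomic number: Z + 1 = 2 + 0, so Z = 1.
A = 3 and Z = 1 is ³₁H — a triton.

triton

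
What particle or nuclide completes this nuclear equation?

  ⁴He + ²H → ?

Li-6

Conserve mass number: 4 + 2 = A, so A = 6.
Conserve atomic number: 2 + 1 = Z, so Z = 3.
Z = 3 is lithium, so the species is ⁶Li.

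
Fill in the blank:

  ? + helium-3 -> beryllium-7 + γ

Conserve mass number: A + 3 = 7 + 0, so A = 4.
Conserve atomic number: Z + 2 = 4 + 0, so Z = 2.
A = 4 and Z = 2 is helium-4 — an alpha particle.

alpha particle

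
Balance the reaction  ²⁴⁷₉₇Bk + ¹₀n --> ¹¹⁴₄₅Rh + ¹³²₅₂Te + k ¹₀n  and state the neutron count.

Conserve mass number: 248 = 114 + 132 + k, so k = 248 − 246 = 2.
Check atomic number: 97 = 45 + 52 + 0 = 97. ✓

2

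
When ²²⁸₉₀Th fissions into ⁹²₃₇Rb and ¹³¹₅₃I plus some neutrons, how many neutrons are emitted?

5

Conserve mass number: 228 = 92 + 131 + k, so k = 228 − 223 = 5.
Check atomic number: 90 = 37 + 53 + 0 = 90. ✓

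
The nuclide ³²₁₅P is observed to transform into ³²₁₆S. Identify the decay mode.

ΔA = 32 − 32 = 0; ΔZ = 16 − 15 = +1.
A is unchanged and Z rises by 1 — a neutron has become a proton (β⁻ decay).

beta-minus decay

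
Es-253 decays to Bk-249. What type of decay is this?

alpha decay

ΔA = 249 − 253 = -4; ΔZ = 97 − 99 = -2.
A drops by 4 and Z drops by 2 — the signature of alpha emission.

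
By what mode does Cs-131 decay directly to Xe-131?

ΔA = 131 − 131 = 0; ΔZ = 54 − 55 = -1.
A is unchanged and Z drops by 1 — a proton has become a neutron (β⁺ emission or electron capture).

beta-plus decay or electron capture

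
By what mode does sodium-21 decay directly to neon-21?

beta-plus decay or electron capture

ΔA = 21 − 21 = 0; ΔZ = 10 − 11 = -1.
A is unchanged and Z drops by 1 — a proton has become a neutron (β⁺ emission or electron capture).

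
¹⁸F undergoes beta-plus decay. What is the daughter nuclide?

Beta-plus decay: mass number changes by +0, atomic number by -1.
A: 18 = 18; Z: 9 − 1 = 8.
Z = 8 is oxygen, so the daughter is ¹⁸O.

O-18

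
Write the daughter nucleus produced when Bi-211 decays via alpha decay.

Alpha decay: mass number changes by -4, atomic number by -2.
A: 211 − 4 = 207; Z: 83 − 2 = 81.
Z = 81 is thallium, so the daughter is Tl-207.

Tl-207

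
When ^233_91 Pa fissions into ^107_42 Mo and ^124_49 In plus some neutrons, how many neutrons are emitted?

Conserve mass number: 233 = 107 + 124 + k, so k = 233 − 231 = 2.
Check atomic number: 91 = 42 + 49 + 0 = 91. ✓

2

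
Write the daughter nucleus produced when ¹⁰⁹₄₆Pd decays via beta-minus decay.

Beta-minus decay: mass number changes by +0, atomic number by +1.
A: 109 = 109; Z: 46 + 1 = 47.
Z = 47 is silver, so the daughter is ¹⁰⁹₄₇Ag.

Ag-109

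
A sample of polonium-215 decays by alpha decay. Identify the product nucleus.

Pb-211

Alpha decay: mass number changes by -4, atomic number by -2.
A: 215 − 4 = 211; Z: 84 − 2 = 82.
Z = 82 is lead, so the daughter is lead-211.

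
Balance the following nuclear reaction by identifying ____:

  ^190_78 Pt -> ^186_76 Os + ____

Conserve mass number: 190 = 186 + A, so A = 4.
Conserve atomic number: 78 = 76 + Z, so Z = 2.
A = 4 and Z = 2 is ^4_2 He — an alpha particle.

alpha particle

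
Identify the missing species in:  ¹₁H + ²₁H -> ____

He-3

Conserve mass number: 1 + 2 = A, so A = 3.
Conserve atomic number: 1 + 1 = Z, so Z = 2.
Z = 2 is helium, so the species is ³₂He.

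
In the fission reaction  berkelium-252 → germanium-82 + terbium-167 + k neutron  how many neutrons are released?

Conserve mass number: 252 = 82 + 167 + k, so k = 252 − 249 = 3.
Check atomic number: 97 = 32 + 65 + 0 = 97. ✓

3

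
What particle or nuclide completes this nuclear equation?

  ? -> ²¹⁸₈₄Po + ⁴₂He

Conserve mass number: A = 218 + 4, so A = 222.
Conserve atomic number: Z = 84 + 2, so Z = 86.
Z = 86 is radon, so the species is ²²²₈₆Rn.

Rn-222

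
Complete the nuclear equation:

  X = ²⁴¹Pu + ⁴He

Cm-245

Conserve mass number: A = 241 + 4, so A = 245.
Conserve atomic number: Z = 94 + 2, so Z = 96.
Z = 96 is curium, so the species is ²⁴⁵Cm.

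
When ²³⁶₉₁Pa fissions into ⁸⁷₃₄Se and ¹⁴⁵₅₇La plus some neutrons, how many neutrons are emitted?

4

Conserve mass number: 236 = 87 + 145 + k, so k = 236 − 232 = 4.
Check atomic number: 91 = 34 + 57 + 0 = 91. ✓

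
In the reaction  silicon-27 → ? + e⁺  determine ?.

Conserve mass number: 27 = A + 0, so A = 27.
Conserve atomic number: 14 = Z + 1, so Z = 13.
Z = 13 is aluminium, so the species is aluminium-27.

Al-27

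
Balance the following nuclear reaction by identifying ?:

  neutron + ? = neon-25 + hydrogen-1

Conserve mass number: 1 + A = 25 + 1, so A = 25.
Conserve atomic number: 0 + Z = 10 + 1, so Z = 11.
Z = 11 is sodium, so the species is sodium-25.

Na-25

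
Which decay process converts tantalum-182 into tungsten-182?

ΔA = 182 − 182 = 0; ΔZ = 74 − 73 = +1.
A is unchanged and Z rises by 1 — a neutron has become a proton (β⁻ decay).

beta-minus decay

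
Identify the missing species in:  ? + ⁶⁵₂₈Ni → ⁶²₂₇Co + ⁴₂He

Conserve mass number: A + 65 = 62 + 4, so A = 1.
Conserve atomic number: Z + 28 = 27 + 2, so Z = 1.
A = 1 and Z = 1 is ¹₁H — a proton.

proton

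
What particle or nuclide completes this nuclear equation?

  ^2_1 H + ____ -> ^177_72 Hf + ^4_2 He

Ta-179

Conserve mass number: 2 + A = 177 + 4, so A = 179.
Conserve atomic number: 1 + Z = 72 + 2, so Z = 73.
Z = 73 is tantalum, so the species is ^179_73 Ta.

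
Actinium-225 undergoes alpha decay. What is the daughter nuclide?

Fr-221

Alpha decay: mass number changes by -4, atomic number by -2.
A: 225 − 4 = 221; Z: 89 − 2 = 87.
Z = 87 is francium, so the daughter is francium-221.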